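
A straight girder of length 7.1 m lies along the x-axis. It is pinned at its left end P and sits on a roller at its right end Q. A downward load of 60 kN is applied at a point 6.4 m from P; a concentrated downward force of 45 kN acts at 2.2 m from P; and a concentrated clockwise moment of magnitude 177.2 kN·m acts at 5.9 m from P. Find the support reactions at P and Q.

P_x = 0, P_y = 12.01 kN, Q_y = 92.99 kN

Moments about P: Q_y·7.1 − 60·6.4 − 45·2.2 − 177.2 = 0 → Q_y = 660.2/7.1 = 92.9859 ≈ 92.99 kN.
ΣF_y = 0: P_y + 92.9859 − 60 − 45 = 0 → P_y = 12.01 kN.
ΣF_x = 0: no horizontal applied forces, so P_x = 0.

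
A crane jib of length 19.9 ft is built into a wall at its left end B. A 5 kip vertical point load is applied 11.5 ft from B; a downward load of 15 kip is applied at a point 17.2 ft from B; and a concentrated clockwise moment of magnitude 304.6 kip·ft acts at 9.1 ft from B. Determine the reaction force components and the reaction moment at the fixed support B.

B_x = 0, B_y = 20.00 kip, M_B = 620.1 kip·ft

ΣF_x = 0: B_x = 0.
ΣF_y = 0: B_y − 5 − 15 = 0 → B_y = 20.00 kip.
ΣM about B: M_B − 5·11.5 − 15·17.2 − 304.6 = 0 → M_B = 620.1 kip·ft.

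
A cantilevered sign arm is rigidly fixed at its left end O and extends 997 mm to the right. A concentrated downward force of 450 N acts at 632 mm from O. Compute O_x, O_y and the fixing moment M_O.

ΣF_x = 0: O_x = 0.
ΣF_y = 0: O_y − 450 = 0 → O_y = 450.0 N.
ΣM about O: M_O − 450·632 = 0 → M_O = 284400 N·mm.

O_x = 0, O_y = 450.0 N, M_O = 284400 N·mm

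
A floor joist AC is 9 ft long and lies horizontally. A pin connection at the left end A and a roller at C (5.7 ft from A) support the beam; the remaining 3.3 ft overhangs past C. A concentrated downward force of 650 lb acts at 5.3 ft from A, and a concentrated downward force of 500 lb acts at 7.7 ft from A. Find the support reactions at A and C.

Taking moments about A: C_y·5.7 − 650·5.3 − 500·7.7 = 0 → C_y = 7295/5.7 = 1279.82 ≈ 1280 lb.
ΣF_y = 0: A_y + 1279.82 − 650 − 500 = 0 → A_y = -129.8 lb.
ΣF_x = 0: no horizontal applied forces, so A_x = 0.

A_x = 0, A_y = -129.8 lb, C_y = 1280 lb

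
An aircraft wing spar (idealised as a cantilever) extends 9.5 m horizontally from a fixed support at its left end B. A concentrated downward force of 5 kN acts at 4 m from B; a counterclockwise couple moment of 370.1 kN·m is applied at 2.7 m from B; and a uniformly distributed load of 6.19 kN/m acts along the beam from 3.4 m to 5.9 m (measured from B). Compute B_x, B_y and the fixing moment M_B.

Resultant of the distributed load: 6.19 × 2.5 = 15.475 kN at 4.65 m from B.
ΣF_x = 0: B_x = 0.
ΣF_y = 0: B_y − 5 − 6.19·2.5 = 0 → B_y = 20.48 kN.
ΣM about B: M_B − 5·4 + 370.1 − (6.19·2.5)·4.65 = 0 → M_B = -278.1 kN·m.

B_x = 0, B_y = 20.48 kN, M_B = -278.1 kN·m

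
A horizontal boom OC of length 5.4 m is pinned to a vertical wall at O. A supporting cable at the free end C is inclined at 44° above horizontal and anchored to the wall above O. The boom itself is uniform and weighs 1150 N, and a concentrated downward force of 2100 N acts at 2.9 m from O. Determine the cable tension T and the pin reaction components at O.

ΣM about O: T·sin44°·5.4 − 1150·2.7 − 2100·2.9 = 0 → T = 9195/(5.4·0.694658) = 2451.25 ≈ 2451 N.
ΣF_x = 0: O_x − T·cos44° = 0 → O_x = 2451.25 × 0.71934 = 1763 N.
ΣF_y = 0: O_y + T·sin44° − 1150 − 2100 = 0 → O_y = 3250 − 2451.25 × 0.694658 = 1547 N.

T = 2451 N, O_x = 1763 N, O_y = 1547 N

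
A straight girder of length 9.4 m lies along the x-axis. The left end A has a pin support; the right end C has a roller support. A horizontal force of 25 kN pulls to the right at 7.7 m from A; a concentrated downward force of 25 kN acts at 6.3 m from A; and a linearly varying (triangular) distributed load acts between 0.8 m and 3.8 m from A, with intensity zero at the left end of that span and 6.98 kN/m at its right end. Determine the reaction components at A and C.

Resultant of the triangular load: ½ × 6.98 × 3 = 10.47 kN, acting at 2.8 m from A (one-third of the span from the peak).
ΣM about A: C_y·9.4 − 25·6.3 − (½·6.98·3)·2.8 = 0 → C_y = 186.816/9.4 = 19.874 ≈ 19.87 kN.
ΣF_y = 0: A_y + 19.874 − 25 − ½·6.98·3 = 0 → A_y = 15.60 kN.
ΣF_x = 0: A_x + 25 = 0 → A_x = -25.00 kN.

A_x = -25.00 kN, A_y = 15.60 kN, C_y = 19.87 kN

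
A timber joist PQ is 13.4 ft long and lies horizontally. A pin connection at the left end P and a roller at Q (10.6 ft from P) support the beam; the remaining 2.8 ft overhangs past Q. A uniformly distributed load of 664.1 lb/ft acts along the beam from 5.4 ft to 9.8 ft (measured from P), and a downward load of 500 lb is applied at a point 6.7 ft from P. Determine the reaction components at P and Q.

Resultant of the distributed load: 664.1 × 4.4 = 2922.04 lb at 7.6 ft from P.
Moments about P: Q_y·10.6 − (664.1·4.4)·7.6 − 500·6.7 = 0 → Q_y = 25557.504/10.6 = 2411.09 ≈ 2411 lb.
ΣF_y = 0: P_y + 2411.09 − 664.1·4.4 − 500 = 0 → P_y = 1011 lb.
ΣF_x = 0: no horizontal applied forces, so P_x = 0.

P_x = 0, P_y = 1011 lb, Q_y = 2411 lb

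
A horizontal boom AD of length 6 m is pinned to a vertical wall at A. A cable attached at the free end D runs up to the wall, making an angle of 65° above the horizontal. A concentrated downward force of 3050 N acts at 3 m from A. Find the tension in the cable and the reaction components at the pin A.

T = 1683 N, A_x = 711.1 N, A_y = 1525 N

ΣM about A: T·sin65°·6 − 3050·3 = 0 → T = 9150/(6·0.906308) = 1682.65 ≈ 1683 N.
ΣF_x = 0: A_x − T·cos65° = 0 → A_x = 1682.65 × 0.422618 = 711.1 N.
ΣF_y = 0: A_y + T·sin65° − 3050 = 0 → A_y = 3050 − 1682.65 × 0.906308 = 1525 N.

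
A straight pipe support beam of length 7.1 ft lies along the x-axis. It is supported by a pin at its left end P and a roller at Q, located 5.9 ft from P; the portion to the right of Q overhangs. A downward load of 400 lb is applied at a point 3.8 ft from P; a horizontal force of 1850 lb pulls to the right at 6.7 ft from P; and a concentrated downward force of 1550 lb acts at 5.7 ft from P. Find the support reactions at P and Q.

ΣM about P: Q_y·5.9 − 400·3.8 − 1550·5.7 = 0 → Q_y = 10355/5.9 = 1755.08 ≈ 1755 lb.
ΣF_y = 0: P_y + 1755.08 − 400 − 1550 = 0 → P_y = 194.9 lb.
ΣF_x = 0: P_x + 1850 = 0 → P_x = -1850 lb.

P_x = -1850 lb, P_y = 194.9 lb, Q_y = 1755 lb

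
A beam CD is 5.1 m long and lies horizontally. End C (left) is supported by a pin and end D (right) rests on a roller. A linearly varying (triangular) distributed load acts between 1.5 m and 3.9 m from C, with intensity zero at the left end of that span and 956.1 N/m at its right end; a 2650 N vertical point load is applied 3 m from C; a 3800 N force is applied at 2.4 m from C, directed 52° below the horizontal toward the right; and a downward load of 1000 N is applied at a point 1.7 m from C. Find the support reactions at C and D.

Resultant of the triangular load: ½ × 956.1 × 2.4 = 1147.32 N, acting at 3.1 m from C (one-third of the span from the peak).
Taking moments about C: D_y·5.1 − (½·956.1·2.4)·3.1 − 2650·3 − 3800·sin52°·2.4 − 1000·1.7 = 0 → D_y = 20393.4/5.1 = 3998.71 ≈ 3999 N.
ΣF_y = 0: C_y + 3998.71 − ½·956.1·2.4 − 2650 − 3800·sin52° − 1000 = 0 → C_y = 3793 N.
ΣF_x = 0: C_x + 3800·cos52° = 0 → C_x = -2340 N.

C_x = -2340 N, C_y = 3793 N, D_y = 3999 N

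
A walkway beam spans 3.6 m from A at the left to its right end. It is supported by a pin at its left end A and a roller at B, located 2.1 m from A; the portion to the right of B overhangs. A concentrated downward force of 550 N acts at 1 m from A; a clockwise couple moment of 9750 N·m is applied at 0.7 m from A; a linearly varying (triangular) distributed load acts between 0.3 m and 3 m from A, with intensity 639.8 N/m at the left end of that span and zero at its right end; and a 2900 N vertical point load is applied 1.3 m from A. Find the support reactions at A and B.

A_x = 0, A_y = -2880 N, B_y = 7194 N

Resultant of the triangular load: ½ × 639.8 × 2.7 = 863.73 N, acting at 1.2 m from A (one-third of the span from the peak).
Taking moments about A: B_y·2.1 − 550·1 − 9750 − (½·639.8·2.7)·1.2 − 2900·1.3 = 0 → B_y = 15106.476/2.1 = 7193.56 ≈ 7194 N.
ΣF_y = 0: A_y + 7193.56 − 550 − ½·639.8·2.7 − 2900 = 0 → A_y = -2880 N.
ΣF_x = 0: no horizontal applied forces, so A_x = 0.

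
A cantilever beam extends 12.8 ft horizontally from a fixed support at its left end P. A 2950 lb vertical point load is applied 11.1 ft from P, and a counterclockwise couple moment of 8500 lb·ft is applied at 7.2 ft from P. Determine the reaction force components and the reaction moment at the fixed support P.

ΣF_x = 0: P_x = 0.
ΣF_y = 0: P_y − 2950 = 0 → P_y = 2950 lb.
ΣM about P: M_P − 2950·11.1 + 8500 = 0 → M_P = 24240 lb·ft.

P_x = 0, P_y = 2950 lb, M_P = 24240 lb·ft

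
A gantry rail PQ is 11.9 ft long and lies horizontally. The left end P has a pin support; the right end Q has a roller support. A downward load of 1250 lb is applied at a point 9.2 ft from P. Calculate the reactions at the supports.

Taking moments about P: Q_y·11.9 − 1250·9.2 = 0 → Q_y = 11500/11.9 = 966.387 ≈ 966.4 lb.
ΣF_y = 0: P_y + 966.387 − 1250 = 0 → P_y = 283.6 lb.
ΣF_x = 0: no horizontal applied forces, so P_x = 0.

P_x = 0, P_y = 283.6 lb, Q_y = 966.4 lb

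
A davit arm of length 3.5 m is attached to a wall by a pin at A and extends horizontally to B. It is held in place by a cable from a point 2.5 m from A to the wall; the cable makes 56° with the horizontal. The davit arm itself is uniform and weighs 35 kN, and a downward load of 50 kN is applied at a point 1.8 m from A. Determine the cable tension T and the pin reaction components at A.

ΣM about A: T·sin56°·2.5 − 35·1.75 − 50·1.8 = 0 → T = 151.25/(2.5·0.829038) = 72.9761 ≈ 72.98 kN.
ΣF_x = 0: A_x − T·cos56° = 0 → A_x = 72.9761 × 0.559193 = 40.81 kN.
ΣF_y = 0: A_y + T·sin56° − 35 − 50 = 0 → A_y = 85 − 72.9761 × 0.829038 = 24.50 kN.

T = 72.98 kN, A_x = 40.81 kN, A_y = 24.50 kN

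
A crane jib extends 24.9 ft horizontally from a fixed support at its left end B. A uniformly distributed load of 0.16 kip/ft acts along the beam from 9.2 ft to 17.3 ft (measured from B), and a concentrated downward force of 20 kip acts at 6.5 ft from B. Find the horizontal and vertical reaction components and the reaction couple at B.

Resultant of the distributed load: 0.16 × 8.1 = 1.296 kip at 13.25 ft from B.
ΣF_x = 0: B_x = 0.
ΣF_y = 0: B_y − 0.16·8.1 − 20 = 0 → B_y = 21.30 kip.
ΣM about B: M_B − (0.16·8.1)·13.25 − 20·6.5 = 0 → M_B = 147.2 kip·ft.

B_x = 0, B_y = 21.30 kip, M_B = 147.2 kip·ft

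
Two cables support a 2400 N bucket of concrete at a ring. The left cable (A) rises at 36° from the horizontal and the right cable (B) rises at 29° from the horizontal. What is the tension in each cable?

T_A = 2316 N, T_B = 2142 N

ΣF_x = 0: −T_A·cos36° + T_B·cos29° = 0 → T_B = 0.924993·T_A.
ΣF_y = 0: T_A·sin36° + T_B·sin29° = 2400.
Substitute: T_A·(0.587785 + 0.924993·0.48481) = 2400 → T_A = 2316.09 ≈ 2316 N.
Then T_B = 0.924993 × 2316.09 = 2142 N.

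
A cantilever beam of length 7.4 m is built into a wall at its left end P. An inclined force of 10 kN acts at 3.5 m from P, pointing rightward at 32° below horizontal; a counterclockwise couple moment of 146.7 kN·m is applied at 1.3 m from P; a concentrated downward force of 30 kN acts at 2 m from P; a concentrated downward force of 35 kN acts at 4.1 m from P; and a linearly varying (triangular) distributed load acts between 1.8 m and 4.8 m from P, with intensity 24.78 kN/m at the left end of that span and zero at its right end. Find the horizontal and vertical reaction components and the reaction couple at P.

P_x = -8.480 kN, P_y = 107.5 kN, M_P = 179.4 kN·m

Resultant of the triangular load: ½ × 24.78 × 3 = 37.17 kN, acting at 2.8 m from P (one-third of the span from the peak).
ΣF_x = 0: P_x + 10·cos32° = 0 → P_x = -8.480 kN.
ΣF_y = 0: P_y − 10·sin32° − 30 − 35 − ½·24.78·3 = 0 → P_y = 107.5 kN.
ΣM about P: M_P − 10·sin32°·3.5 + 146.7 − 30·2 − 35·4.1 − (½·24.78·3)·2.8 = 0 → M_P = 179.4 kN·m.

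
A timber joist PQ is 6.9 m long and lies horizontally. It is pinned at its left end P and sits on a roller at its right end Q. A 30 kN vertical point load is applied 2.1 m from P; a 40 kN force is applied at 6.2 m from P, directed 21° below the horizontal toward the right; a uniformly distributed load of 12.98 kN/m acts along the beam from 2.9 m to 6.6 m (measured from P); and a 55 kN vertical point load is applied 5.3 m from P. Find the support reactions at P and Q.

Resultant of the distributed load: 12.98 × 3.7 = 48.026 kN at 4.75 m from P.
Moments about P: Q_y·6.9 − 30·2.1 − 40·sin21°·6.2 − (12.98·3.7)·4.75 − 55·5.3 = 0 → Q_y = 671.499/6.9 = 97.3187 ≈ 97.32 kN.
ΣF_y = 0: P_y + 97.3187 − 30 − 40·sin21° − 12.98·3.7 − 55 = 0 → P_y = 50.04 kN.
ΣF_x = 0: P_x + 40·cos21° = 0 → P_x = -37.34 kN.

P_x = -37.34 kN, P_y = 50.04 kN, Q_y = 97.32 kN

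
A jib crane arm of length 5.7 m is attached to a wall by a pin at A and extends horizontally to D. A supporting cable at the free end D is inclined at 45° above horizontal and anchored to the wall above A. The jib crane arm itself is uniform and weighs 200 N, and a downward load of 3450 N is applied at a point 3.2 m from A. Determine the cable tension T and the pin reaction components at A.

T = 2881 N, A_x = 2037 N, A_y = 1613 N

ΣM about A: T·sin45°·5.7 − 200·2.85 − 3450·3.2 = 0 → T = 11610/(5.7·0.707107) = 2880.53 ≈ 2881 N.
ΣF_x = 0: A_x − T·cos45° = 0 → A_x = 2880.53 × 0.707107 = 2037 N.
ΣF_y = 0: A_y + T·sin45° − 200 − 3450 = 0 → A_y = 3650 − 2880.53 × 0.707107 = 1613 N.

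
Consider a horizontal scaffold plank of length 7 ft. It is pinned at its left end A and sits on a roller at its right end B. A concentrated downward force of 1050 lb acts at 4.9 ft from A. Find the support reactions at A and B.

A_x = 0, A_y = 315.0 lb, B_y = 735.0 lb

Taking moments about A: B_y·7 − 1050·4.9 = 0 → B_y = 5145/7 = 735.0 lb.
ΣF_y = 0: A_y + 735 − 1050 = 0 → A_y = 315.0 lb.
ΣF_x = 0: no horizontal applied forces, so A_x = 0.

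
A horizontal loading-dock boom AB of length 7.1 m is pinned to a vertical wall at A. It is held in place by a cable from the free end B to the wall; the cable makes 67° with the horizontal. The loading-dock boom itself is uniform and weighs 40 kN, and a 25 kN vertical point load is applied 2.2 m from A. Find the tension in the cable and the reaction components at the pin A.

T = 30.14 kN, A_x = 11.78 kN, A_y = 37.25 kN

ΣM about A: T·sin67°·7.1 − 40·3.55 − 25·2.2 = 0 → T = 197/(7.1·0.920505) = 30.1427 ≈ 30.14 kN.
ΣF_x = 0: A_x − T·cos67° = 0 → A_x = 30.1427 × 0.390731 = 11.78 kN.
ΣF_y = 0: A_y + T·sin67° − 40 − 25 = 0 → A_y = 65 − 30.1427 × 0.920505 = 37.25 kN.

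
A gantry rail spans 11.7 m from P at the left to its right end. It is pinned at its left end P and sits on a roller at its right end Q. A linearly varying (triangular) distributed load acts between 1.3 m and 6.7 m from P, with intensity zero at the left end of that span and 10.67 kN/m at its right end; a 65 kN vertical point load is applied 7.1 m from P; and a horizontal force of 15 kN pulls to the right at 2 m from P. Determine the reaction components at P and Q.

Resultant of the triangular load: ½ × 10.67 × 5.4 = 28.809 kN, acting at 4.9 m from P (one-third of the span from the peak).
Taking moments about P: Q_y·11.7 − (½·10.67·5.4)·4.9 − 65·7.1 = 0 → Q_y = 602.6641/11.7 = 51.5098 ≈ 51.51 kN.
ΣF_y = 0: P_y + 51.5098 − ½·10.67·5.4 − 65 = 0 → P_y = 42.30 kN.
ΣF_x = 0: P_x + 15 = 0 → P_x = -15.00 kN.

P_x = -15.00 kN, P_y = 42.30 kN, Q_y = 51.51 kN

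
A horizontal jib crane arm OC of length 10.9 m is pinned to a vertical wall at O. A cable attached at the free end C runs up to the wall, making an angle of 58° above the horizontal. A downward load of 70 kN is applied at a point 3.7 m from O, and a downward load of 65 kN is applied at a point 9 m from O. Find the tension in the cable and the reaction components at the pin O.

T = 91.31 kN, O_x = 48.38 kN, O_y = 57.57 kN

ΣM about O: T·sin58°·10.9 − 70·3.7 − 65·9 = 0 → T = 844/(10.9·0.848048) = 91.3052 ≈ 91.31 kN.
ΣF_x = 0: O_x − T·cos58° = 0 → O_x = 91.3052 × 0.529919 = 48.38 kN.
ΣF_y = 0: O_y + T·sin58° − 70 − 65 = 0 → O_y = 135 − 91.3052 × 0.848048 = 57.57 kN.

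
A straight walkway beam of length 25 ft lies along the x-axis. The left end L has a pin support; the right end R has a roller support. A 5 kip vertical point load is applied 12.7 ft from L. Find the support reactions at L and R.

L_x = 0, L_y = 2.460 kip, R_y = 2.540 kip

Moments about L: R_y·25 − 5·12.7 = 0 → R_y = 63.5/25 = 2.540 kip.
ΣF_y = 0: L_y + 2.54 − 5 = 0 → L_y = 2.460 kip.
ΣF_x = 0: no horizontal applied forces, so L_x = 0.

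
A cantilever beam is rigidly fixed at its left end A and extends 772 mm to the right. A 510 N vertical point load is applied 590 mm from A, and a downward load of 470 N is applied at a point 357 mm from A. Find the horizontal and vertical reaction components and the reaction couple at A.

A_x = 0, A_y = 980.0 N, M_A = 468700 N·mm

ΣF_x = 0: A_x = 0.
ΣF_y = 0: A_y − 510 − 470 = 0 → A_y = 980.0 N.
ΣM about A: M_A − 510·590 − 470·357 = 0 → M_A = 468700 N·mm.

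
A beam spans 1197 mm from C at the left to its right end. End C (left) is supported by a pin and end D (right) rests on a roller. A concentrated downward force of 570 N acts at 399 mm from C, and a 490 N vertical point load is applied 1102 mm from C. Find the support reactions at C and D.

C_x = 0, C_y = 418.9 N, D_y = 641.1 N

ΣM about C: D_y·1197 − 570·399 − 490·1102 = 0 → D_y = 767410/1197 = 641.111 ≈ 641.1 N.
ΣF_y = 0: C_y + 641.111 − 570 − 490 = 0 → C_y = 418.9 N.
ΣF_x = 0: no horizontal applied forces, so C_x = 0.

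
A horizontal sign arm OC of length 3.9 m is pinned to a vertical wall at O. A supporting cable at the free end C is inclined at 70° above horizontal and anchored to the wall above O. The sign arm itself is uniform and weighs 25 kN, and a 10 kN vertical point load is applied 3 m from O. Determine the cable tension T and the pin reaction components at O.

ΣM about O: T·sin70°·3.9 − 25·1.95 − 10·3 = 0 → T = 78.75/(3.9·0.939693) = 21.4882 ≈ 21.49 kN.
ΣF_x = 0: O_x − T·cos70° = 0 → O_x = 21.4882 × 0.34202 = 7.349 kN.
ΣF_y = 0: O_y + T·sin70° − 25 − 10 = 0 → O_y = 35 − 21.4882 × 0.939693 = 14.81 kN.

T = 21.49 kN, O_x = 7.349 kN, O_y = 14.81 kN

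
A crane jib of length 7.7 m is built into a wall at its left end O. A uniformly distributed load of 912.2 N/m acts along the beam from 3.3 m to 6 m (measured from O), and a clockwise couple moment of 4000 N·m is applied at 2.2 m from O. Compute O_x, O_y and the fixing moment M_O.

Resultant of the distributed load: 912.2 × 2.7 = 2462.94 N at 4.65 m from O.
ΣF_x = 0: O_x = 0.
ΣF_y = 0: O_y − 912.2·2.7 = 0 → O_y = 2463 N.
ΣM about O: M_O − (912.2·2.7)·4.65 − 4000 = 0 → M_O = 15450 N·m.

O_x = 0, O_y = 2463 N, M_O = 15450 N·m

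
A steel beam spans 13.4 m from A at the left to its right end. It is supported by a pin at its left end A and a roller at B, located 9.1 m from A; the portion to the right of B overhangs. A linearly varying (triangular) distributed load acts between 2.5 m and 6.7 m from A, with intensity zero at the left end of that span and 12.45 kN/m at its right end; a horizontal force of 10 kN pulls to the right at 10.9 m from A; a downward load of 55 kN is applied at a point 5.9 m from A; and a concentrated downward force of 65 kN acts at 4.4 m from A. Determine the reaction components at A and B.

A_x = -10.00 kN, A_y = 63.83 kN, B_y = 82.32 kN

Resultant of the triangular load: ½ × 12.45 × 4.2 = 26.145 kN, acting at 5.3 m from A (one-third of the span from the peak).
ΣM about A: B_y·9.1 − (½·12.45·4.2)·5.3 − 55·5.9 − 65·4.4 = 0 → B_y = 749.0685/9.1 = 82.3152 ≈ 82.32 kN.
ΣF_y = 0: A_y + 82.3152 − ½·12.45·4.2 − 55 − 65 = 0 → A_y = 63.83 kN.
ΣF_x = 0: A_x + 10 = 0 → A_x = -10.00 kN.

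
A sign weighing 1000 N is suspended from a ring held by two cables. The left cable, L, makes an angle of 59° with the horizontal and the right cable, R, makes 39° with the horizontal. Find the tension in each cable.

ΣF_x = 0: −T_L·cos59° + T_R·cos39° = 0 → T_R = 0.66273·T_L.
ΣF_y = 0: T_L·sin59° + T_R·sin39° = 1000.
Substitute: T_L·(0.857167 + 0.66273·0.62932) = 1000 → T_L = 784.784 ≈ 784.8 N.
Then T_R = 0.66273 × 784.784 = 520.1 N.

T_L = 784.8 N, T_R = 520.1 N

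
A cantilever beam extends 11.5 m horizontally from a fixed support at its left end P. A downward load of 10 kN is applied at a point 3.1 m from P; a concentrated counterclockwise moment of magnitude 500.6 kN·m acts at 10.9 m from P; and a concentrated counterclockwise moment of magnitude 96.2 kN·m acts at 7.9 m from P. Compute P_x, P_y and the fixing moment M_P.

ΣF_x = 0: P_x = 0.
ΣF_y = 0: P_y − 10 = 0 → P_y = 10.00 kN.
ΣM about P: M_P − 10·3.1 + 500.6 + 96.2 = 0 → M_P = -565.8 kN·m.

P_x = 0, P_y = 10.00 kN, M_P = -565.8 kN·m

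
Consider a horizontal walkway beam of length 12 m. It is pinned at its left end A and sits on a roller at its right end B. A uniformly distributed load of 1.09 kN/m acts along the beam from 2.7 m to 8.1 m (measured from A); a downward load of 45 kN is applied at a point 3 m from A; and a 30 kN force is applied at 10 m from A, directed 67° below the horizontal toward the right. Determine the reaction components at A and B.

A_x = -11.72 kN, A_y = 41.59 kN, B_y = 36.91 kN

Resultant of the distributed load: 1.09 × 5.4 = 5.886 kN at 5.4 m from A.
Moments about A: B_y·12 − (1.09·5.4)·5.4 − 45·3 − 30·sin67°·10 = 0 → B_y = 442.936/12 = 36.9113 ≈ 36.91 kN.
ΣF_y = 0: A_y + 36.9113 − 1.09·5.4 − 45 − 30·sin67° = 0 → A_y = 41.59 kN.
ΣF_x = 0: A_x + 30·cos67° = 0 → A_x = -11.72 kN.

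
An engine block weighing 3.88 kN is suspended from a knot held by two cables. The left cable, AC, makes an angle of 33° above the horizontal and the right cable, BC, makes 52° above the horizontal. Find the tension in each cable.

T_AC = 2.398 kN, T_BC = 3.266 kN

ΣF_x = 0: −T_AC·cos33° + T_BC·cos52° = 0 → T_BC = 1.36223·T_AC.
ΣF_y = 0: T_AC·sin33° + T_BC·sin52° = 3.88.
Substitute: T_AC·(0.544639 + 1.36223·0.788011) = 3.88 → T_AC = 2.39789 ≈ 2.398 kN.
Then T_BC = 1.36223 × 2.39789 = 3.266 kN.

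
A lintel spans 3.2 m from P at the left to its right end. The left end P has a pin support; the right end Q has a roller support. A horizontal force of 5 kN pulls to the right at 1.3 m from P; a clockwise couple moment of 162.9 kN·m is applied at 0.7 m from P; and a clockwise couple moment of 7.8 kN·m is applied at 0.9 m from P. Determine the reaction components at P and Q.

P_x = -5.000 kN, P_y = -53.34 kN, Q_y = 53.34 kN

Taking moments about P: Q_y·3.2 − 162.9 − 7.8 = 0 → Q_y = 170.7/3.2 = 53.3437 ≈ 53.34 kN.
ΣF_y = 0: P_y + 53.3437  = 0 → P_y = -53.34 kN.
ΣF_x = 0: P_x + 5 = 0 → P_x = -5.000 kN.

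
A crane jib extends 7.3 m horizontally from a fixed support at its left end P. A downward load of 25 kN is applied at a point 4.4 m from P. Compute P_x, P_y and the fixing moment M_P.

P_x = 0, P_y = 25.00 kN, M_P = 110.0 kN·m

ΣF_x = 0: P_x = 0.
ΣF_y = 0: P_y − 25 = 0 → P_y = 25.00 kN.
ΣM about P: M_P − 25·4.4 = 0 → M_P = 110.0 kN·m.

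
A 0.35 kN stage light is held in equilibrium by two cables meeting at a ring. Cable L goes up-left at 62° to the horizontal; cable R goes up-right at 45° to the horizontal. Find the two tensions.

ΣF_x = 0: −T_L·cos62° + T_R·cos45° = 0 → T_R = 0.663933·T_L.
ΣF_y = 0: T_L·sin62° + T_R·sin45° = 0.35.
Substitute: T_L·(0.882948 + 0.663933·0.707107) = 0.35 → T_L = 0.258795 ≈ 0.2588 kN.
Then T_R = 0.663933 × 0.258795 = 0.1718 kN.

T_L = 0.2588 kN, T_R = 0.1718 kN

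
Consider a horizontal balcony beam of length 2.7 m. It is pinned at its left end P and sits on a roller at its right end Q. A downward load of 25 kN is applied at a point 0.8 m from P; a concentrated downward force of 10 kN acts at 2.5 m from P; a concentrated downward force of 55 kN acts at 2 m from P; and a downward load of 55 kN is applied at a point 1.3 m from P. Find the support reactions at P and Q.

P_x = 0, P_y = 61.11 kN, Q_y = 83.89 kN

Moments about P: Q_y·2.7 − 25·0.8 − 10·2.5 − 55·2 − 55·1.3 = 0 → Q_y = 226.5/2.7 = 83.8889 ≈ 83.89 kN.
ΣF_y = 0: P_y + 83.8889 − 25 − 10 − 55 − 55 = 0 → P_y = 61.11 kN.
ΣF_x = 0: no horizontal applied forces, so P_x = 0.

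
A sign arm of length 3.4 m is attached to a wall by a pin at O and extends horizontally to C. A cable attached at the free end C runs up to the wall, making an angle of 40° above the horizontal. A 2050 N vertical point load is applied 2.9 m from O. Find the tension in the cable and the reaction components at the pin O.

ΣM about O: T·sin40°·3.4 − 2050·2.9 = 0 → T = 5945/(3.4·0.642788) = 2720.23 ≈ 2720 N.
ΣF_x = 0: O_x − T·cos40° = 0 → O_x = 2720.23 × 0.766044 = 2084 N.
ΣF_y = 0: O_y + T·sin40° − 2050 = 0 → O_y = 2050 − 2720.23 × 0.642788 = 301.5 N.

T = 2720 N, O_x = 2084 N, O_y = 301.5 N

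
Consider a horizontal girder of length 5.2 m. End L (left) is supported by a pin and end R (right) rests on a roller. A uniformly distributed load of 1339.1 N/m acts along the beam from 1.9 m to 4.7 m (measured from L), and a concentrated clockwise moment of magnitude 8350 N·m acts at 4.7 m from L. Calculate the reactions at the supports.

L_x = 0, L_y = -235.8 N, R_y = 3985 N

Resultant of the distributed load: 1339.1 × 2.8 = 3749.48 N at 3.3 m from L.
ΣM about L: R_y·5.2 − (1339.1·2.8)·3.3 − 8350 = 0 → R_y = 20723.284/5.2 = 3985.25 ≈ 3985 N.
ΣF_y = 0: L_y + 3985.25 − 1339.1·2.8 = 0 → L_y = -235.8 N.
ΣF_x = 0: no horizontal applied forces, so L_x = 0.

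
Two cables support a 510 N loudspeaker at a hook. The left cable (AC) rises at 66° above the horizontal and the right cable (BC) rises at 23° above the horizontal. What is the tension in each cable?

T_AC = 469.5 N, T_BC = 207.5 N

ΣF_x = 0: −T_AC·cos66° + T_BC·cos23° = 0 → T_BC = 0.441863·T_AC.
ΣF_y = 0: T_AC·sin66° + T_BC·sin23° = 510.
Substitute: T_AC·(0.913545 + 0.441863·0.390731) = 510 → T_AC = 469.529 ≈ 469.5 N.
Then T_BC = 0.441863 × 469.529 = 207.5 N.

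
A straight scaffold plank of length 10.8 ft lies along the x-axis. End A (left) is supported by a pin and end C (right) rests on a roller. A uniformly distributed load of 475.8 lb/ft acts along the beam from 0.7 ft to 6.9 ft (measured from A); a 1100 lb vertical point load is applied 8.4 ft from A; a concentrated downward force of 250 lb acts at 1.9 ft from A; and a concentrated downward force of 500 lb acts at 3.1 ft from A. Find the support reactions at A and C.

Resultant of the distributed load: 475.8 × 6.2 = 2949.96 lb at 3.8 ft from A.
ΣM about A: C_y·10.8 − (475.8·6.2)·3.8 − 1100·8.4 − 250·1.9 − 500·3.1 = 0 → C_y = 22474.848/10.8 = 2081 lb.
ΣF_y = 0: A_y + 2081 − 475.8·6.2 − 1100 − 250 − 500 = 0 → A_y = 2719 lb.
ΣF_x = 0: no horizontal applied forces, so A_x = 0.

A_x = 0, A_y = 2719 lb, C_y = 2081 lb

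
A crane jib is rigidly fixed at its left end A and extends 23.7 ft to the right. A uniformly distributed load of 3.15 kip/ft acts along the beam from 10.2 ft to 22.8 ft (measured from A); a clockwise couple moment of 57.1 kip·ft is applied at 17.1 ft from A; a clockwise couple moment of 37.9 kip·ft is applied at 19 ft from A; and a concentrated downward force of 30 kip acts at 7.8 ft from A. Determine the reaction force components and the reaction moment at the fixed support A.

A_x = 0, A_y = 69.69 kip, M_A = 983.9 kip·ft

Resultant of the distributed load: 3.15 × 12.6 = 39.69 kip at 16.5 ft from A.
ΣF_x = 0: A_x = 0.
ΣF_y = 0: A_y − 3.15·12.6 − 30 = 0 → A_y = 69.69 kip.
ΣM about A: M_A − (3.15·12.6)·16.5 − 57.1 − 37.9 − 30·7.8 = 0 → M_A = 983.9 kip·ft.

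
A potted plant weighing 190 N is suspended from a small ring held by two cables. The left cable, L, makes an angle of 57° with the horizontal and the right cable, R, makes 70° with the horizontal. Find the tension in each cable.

T_L = 81.37 N, T_R = 129.6 N

ΣF_x = 0: −T_L·cos57° + T_R·cos70° = 0 → T_R = 1.59242·T_L.
ΣF_y = 0: T_L·sin57° + T_R·sin70° = 190.
Substitute: T_L·(0.838671 + 1.59242·0.939693) = 190 → T_L = 81.3685 ≈ 81.37 N.
Then T_R = 1.59242 × 81.3685 = 129.6 N.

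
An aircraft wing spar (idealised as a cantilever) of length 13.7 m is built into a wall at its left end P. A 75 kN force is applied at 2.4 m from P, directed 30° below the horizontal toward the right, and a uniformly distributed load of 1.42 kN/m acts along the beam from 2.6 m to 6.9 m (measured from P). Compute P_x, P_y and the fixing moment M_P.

Resultant of the distributed load: 1.42 × 4.3 = 6.106 kN at 4.75 m from P.
ΣF_x = 0: P_x + 75·cos30° = 0 → P_x = -64.95 kN.
ΣF_y = 0: P_y − 75·sin30° − 1.42·4.3 = 0 → P_y = 43.61 kN.
ΣM about P: M_P − 75·sin30°·2.4 − (1.42·4.3)·4.75 = 0 → M_P = 119.0 kN·m.

P_x = -64.95 kN, P_y = 43.61 kN, M_P = 119.0 kN·m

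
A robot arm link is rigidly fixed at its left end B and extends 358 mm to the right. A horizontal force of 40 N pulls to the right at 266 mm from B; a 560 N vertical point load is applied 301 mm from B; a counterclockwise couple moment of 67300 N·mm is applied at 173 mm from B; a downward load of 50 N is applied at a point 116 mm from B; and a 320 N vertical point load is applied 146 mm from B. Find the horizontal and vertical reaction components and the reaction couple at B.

B_x = -40.00 N, B_y = 930.0 N, M_B = 153800 N·mm

ΣF_x = 0: B_x + 40 = 0 → B_x = -40.00 N.
ΣF_y = 0: B_y − 560 − 50 − 320 = 0 → B_y = 930.0 N.
ΣM about B: M_B − 560·301 + 67300 − 50·116 − 320·146 = 0 → M_B = 153800 N·mm.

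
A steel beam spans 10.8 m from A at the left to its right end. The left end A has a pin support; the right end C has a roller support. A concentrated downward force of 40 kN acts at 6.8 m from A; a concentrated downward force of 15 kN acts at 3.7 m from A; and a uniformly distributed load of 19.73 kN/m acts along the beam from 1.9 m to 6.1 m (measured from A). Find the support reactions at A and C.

A_x = 0, A_y = 76.85 kN, C_y = 61.02 kN

Resultant of the distributed load: 19.73 × 4.2 = 82.866 kN at 4 m from A.
Taking moments about A: C_y·10.8 − 40·6.8 − 15·3.7 − (19.73·4.2)·4 = 0 → C_y = 658.964/10.8 = 61.0152 ≈ 61.02 kN.
ΣF_y = 0: A_y + 61.0152 − 40 − 15 − 19.73·4.2 = 0 → A_y = 76.85 kN.
ΣF_x = 0: no horizontal applied forces, so A_x = 0.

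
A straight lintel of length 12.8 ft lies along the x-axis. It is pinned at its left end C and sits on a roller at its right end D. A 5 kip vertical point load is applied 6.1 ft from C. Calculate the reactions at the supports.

ΣM about C: D_y·12.8 − 5·6.1 = 0 → D_y = 30.5/12.8 = 2.38281 ≈ 2.383 kip.
ΣF_y = 0: C_y + 2.38281 − 5 = 0 → C_y = 2.617 kip.
ΣF_x = 0: no horizontal applied forces, so C_x = 0.

C_x = 0, C_y = 2.617 kip, D_y = 2.383 kip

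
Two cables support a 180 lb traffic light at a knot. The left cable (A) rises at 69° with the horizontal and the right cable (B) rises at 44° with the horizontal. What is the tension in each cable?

ΣF_x = 0: −T_A·cos69° + T_B·cos44° = 0 → T_B = 0.49819·T_A.
ΣF_y = 0: T_A·sin69° + T_B·sin44° = 180.
Substitute: T_A·(0.93358 + 0.49819·0.694658) = 180 → T_A = 140.663 ≈ 140.7 lb.
Then T_B = 0.49819 × 140.663 = 70.08 lb.

T_A = 140.7 lb, T_B = 70.08 lb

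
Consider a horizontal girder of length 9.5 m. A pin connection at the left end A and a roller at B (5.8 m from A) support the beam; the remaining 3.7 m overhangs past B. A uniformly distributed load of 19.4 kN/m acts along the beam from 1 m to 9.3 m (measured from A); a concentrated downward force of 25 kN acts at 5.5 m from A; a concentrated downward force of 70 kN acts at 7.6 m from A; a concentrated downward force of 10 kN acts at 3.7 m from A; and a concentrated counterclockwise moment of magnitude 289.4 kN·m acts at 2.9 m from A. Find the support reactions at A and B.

Resultant of the distributed load: 19.4 × 8.3 = 161.02 kN at 5.15 m from A.
ΣM about A: B_y·5.8 − (19.4·8.3)·5.15 − 25·5.5 − 70·7.6 − 10·3.7 + 289.4 = 0 → B_y = 1246.353/5.8 = 214.888 ≈ 214.9 kN.
ΣF_y = 0: A_y + 214.888 − 19.4·8.3 − 25 − 70 − 10 = 0 → A_y = 51.13 kN.
ΣF_x = 0: no horizontal applied forces, so A_x = 0.

A_x = 0, A_y = 51.13 kN, B_y = 214.9 kN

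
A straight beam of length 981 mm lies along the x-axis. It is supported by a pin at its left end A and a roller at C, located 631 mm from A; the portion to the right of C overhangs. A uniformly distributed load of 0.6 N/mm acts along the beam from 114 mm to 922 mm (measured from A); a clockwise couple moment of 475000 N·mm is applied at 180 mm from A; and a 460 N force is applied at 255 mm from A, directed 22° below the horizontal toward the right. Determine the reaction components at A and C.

A_x = -426.5 N, A_y = -563.3 N, C_y = 1220 N

Resultant of the distributed load: 0.6 × 808 = 484.8 N at 518 mm from A.
Taking moments about A: C_y·631 − (0.6·808)·518 − 475000 − 460·sin22°·255 = 0 → C_y = 770068/631 = 1220.39 ≈ 1220 N.
ΣF_y = 0: A_y + 1220.39 − 0.6·808 − 460·sin22° = 0 → A_y = -563.3 N.
ΣF_x = 0: A_x + 460·cos22° = 0 → A_x = -426.5 N.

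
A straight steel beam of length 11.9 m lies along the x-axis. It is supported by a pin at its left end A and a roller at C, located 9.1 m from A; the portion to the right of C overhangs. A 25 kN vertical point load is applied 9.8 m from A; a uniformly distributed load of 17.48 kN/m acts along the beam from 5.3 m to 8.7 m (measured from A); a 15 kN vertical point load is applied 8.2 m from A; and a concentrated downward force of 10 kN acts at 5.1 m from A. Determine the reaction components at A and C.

Resultant of the distributed load: 17.48 × 3.4 = 59.432 kN at 7 m from A.
Taking moments about A: C_y·9.1 − 25·9.8 − (17.48·3.4)·7 − 15·8.2 − 10·5.1 = 0 → C_y = 835.024/9.1 = 91.7609 ≈ 91.76 kN.
ΣF_y = 0: A_y + 91.7609 − 25 − 17.48·3.4 − 15 − 10 = 0 → A_y = 17.67 kN.
ΣF_x = 0: no horizontal applied forces, so A_x = 0.

A_x = 0, A_y = 17.67 kN, C_y = 91.76 kN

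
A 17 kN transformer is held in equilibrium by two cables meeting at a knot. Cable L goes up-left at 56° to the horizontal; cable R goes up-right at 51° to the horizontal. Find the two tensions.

ΣF_x = 0: −T_L·cos56° + T_R·cos51° = 0 → T_R = 0.888566·T_L.
ΣF_y = 0: T_L·sin56° + T_R·sin51° = 17.
Substitute: T_L·(0.829038 + 0.888566·0.777146) = 17 → T_L = 11.1873 ≈ 11.19 kN.
Then T_R = 0.888566 × 11.1873 = 9.941 kN.

T_L = 11.19 kN, T_R = 9.941 kN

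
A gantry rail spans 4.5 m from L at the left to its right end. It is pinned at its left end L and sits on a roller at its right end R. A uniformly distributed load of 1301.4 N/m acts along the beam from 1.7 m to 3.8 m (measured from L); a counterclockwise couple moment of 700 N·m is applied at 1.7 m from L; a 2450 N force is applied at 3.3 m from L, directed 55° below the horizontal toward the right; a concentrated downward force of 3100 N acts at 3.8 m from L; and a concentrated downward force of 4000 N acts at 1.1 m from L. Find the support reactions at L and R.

L_x = -1405 N, L_y = 5258 N, R_y = 6582 N

Resultant of the distributed load: 1301.4 × 2.1 = 2732.94 N at 2.75 m from L.
ΣM about L: R_y·4.5 − (1301.4·2.1)·2.75 + 700 − 2450·sin55°·3.3 − 3100·3.8 − 4000·1.1 = 0 → R_y = 29618.4/4.5 = 6581.87 ≈ 6582 N.
ΣF_y = 0: L_y + 6581.87 − 1301.4·2.1 − 2450·sin55° − 3100 − 4000 = 0 → L_y = 5258 N.
ΣF_x = 0: L_x + 2450·cos55° = 0 → L_x = -1405 N.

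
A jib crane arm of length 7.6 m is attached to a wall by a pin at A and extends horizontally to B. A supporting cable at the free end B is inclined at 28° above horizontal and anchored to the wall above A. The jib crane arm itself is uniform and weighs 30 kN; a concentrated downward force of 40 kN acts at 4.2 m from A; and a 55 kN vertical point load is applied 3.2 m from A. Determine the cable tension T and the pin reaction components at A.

T = 128.4 kN, A_x = 113.3 kN, A_y = 64.74 kN

ΣM about A: T·sin28°·7.6 − 30·3.8 − 40·4.2 − 55·3.2 = 0 → T = 458/(7.6·0.469472) = 128.364 ≈ 128.4 kN.
ΣF_x = 0: A_x − T·cos28° = 0 → A_x = 128.364 × 0.882948 = 113.3 kN.
ΣF_y = 0: A_y + T·sin28° − 30 − 40 − 55 = 0 → A_y = 125 − 128.364 × 0.469472 = 64.74 kN.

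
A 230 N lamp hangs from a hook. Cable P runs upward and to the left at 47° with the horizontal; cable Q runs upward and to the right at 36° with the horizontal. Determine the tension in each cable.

ΣF_x = 0: −T_P·cos47° + T_Q·cos36° = 0 → T_Q = 0.842996·T_P.
ΣF_y = 0: T_P·sin47° + T_Q·sin36° = 230.
Substitute: T_P·(0.731354 + 0.842996·0.587785) = 230 → T_P = 187.471 ≈ 187.5 N.
Then T_Q = 0.842996 × 187.471 = 158.0 N.

T_P = 187.5 N, T_Q = 158.0 N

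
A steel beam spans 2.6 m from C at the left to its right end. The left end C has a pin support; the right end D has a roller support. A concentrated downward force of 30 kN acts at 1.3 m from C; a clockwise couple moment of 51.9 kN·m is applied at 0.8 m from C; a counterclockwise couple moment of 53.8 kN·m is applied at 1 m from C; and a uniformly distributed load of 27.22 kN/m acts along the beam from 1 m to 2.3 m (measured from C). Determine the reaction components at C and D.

Resultant of the distributed load: 27.22 × 1.3 = 35.386 kN at 1.65 m from C.
Taking moments about C: D_y·2.6 − 30·1.3 − 51.9 + 53.8 − (27.22·1.3)·1.65 = 0 → D_y = 95.4869/2.6 = 36.7257 ≈ 36.73 kN.
ΣF_y = 0: C_y + 36.7257 − 30 − 27.22·1.3 = 0 → C_y = 28.66 kN.
ΣF_x = 0: no horizontal applied forces, so C_x = 0.

C_x = 0, C_y = 28.66 kN, D_y = 36.73 kN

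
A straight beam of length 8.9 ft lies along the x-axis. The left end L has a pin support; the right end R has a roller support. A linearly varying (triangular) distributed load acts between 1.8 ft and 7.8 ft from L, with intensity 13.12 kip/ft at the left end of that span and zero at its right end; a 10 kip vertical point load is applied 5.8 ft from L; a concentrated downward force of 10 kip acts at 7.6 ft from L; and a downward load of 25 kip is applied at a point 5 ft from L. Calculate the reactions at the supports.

L_x = 0, L_y = 38.45 kip, R_y = 45.91 kip

Resultant of the triangular load: ½ × 13.12 × 6 = 39.36 kip, acting at 3.8 ft from L (one-third of the span from the peak).
ΣM about L: R_y·8.9 − (½·13.12·6)·3.8 − 10·5.8 − 10·7.6 − 25·5 = 0 → R_y = 408.568/8.9 = 45.9065 ≈ 45.91 kip.
ΣF_y = 0: L_y + 45.9065 − ½·13.12·6 − 10 − 10 − 25 = 0 → L_y = 38.45 kip.
ΣF_x = 0: no horizontal applied forces, so L_x = 0.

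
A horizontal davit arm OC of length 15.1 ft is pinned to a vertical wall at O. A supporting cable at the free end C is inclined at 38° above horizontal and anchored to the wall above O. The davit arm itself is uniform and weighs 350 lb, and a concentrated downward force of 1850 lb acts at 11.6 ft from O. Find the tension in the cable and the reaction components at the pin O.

ΣM about O: T·sin38°·15.1 − 350·7.55 − 1850·11.6 = 0 → T = 24102.5/(15.1·0.615661) = 2592.65 ≈ 2593 lb.
ΣF_x = 0: O_x − T·cos38° = 0 → O_x = 2592.65 × 0.788011 = 2043 lb.
ΣF_y = 0: O_y + T·sin38° − 350 − 1850 = 0 → O_y = 2200 − 2592.65 × 0.615661 = 603.8 lb.

T = 2593 lb, O_x = 2043 lb, O_y = 603.8 lb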